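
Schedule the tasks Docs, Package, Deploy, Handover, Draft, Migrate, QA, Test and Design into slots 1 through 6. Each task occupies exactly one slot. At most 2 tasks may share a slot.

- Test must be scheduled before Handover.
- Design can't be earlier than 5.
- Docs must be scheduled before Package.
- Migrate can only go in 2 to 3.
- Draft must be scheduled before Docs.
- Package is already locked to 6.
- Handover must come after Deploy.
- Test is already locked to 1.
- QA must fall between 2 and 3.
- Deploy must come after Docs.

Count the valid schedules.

52

Splitting on Docs: it can be 2 (22), 3 (20), 4 (10). Listing each branch's schedules as (Package, Deploy, Handover, Draft, Migrate, QA, Test, Design):
Docs=2: (6,3,4,1,2,3,1,5) (6,3,4,1,2,3,1,6) (6,3,4,1,3,2,1,5) (6,3,4,1,3,2,1,6) (6,3,5,1,2,3,1,5) (6,3,5,1,2,3,1,6) (6,3,5,1,3,2,1,5) (6,3,5,1,3,2,1,6) (6,3,6,1,2,3,1,5) (6,3,6,1,3,2,1,5) (6,4,5,1,2,3,1,5) (6,4,5,1,2,3,1,6) (6,4,5,1,3,2,1,5) (6,4,5,1,3,2,1,6) (6,4,5,1,3,3,1,5) (6,4,5,1,3,3,1,6) (6,4,6,1,2,3,1,5) (6,4,6,1,3,2,1,5) (6,4,6,1,3,3,1,5) (6,5,6,1,2,3,1,5) (6,5,6,1,3,2,1,5) (6,5,6,1,3,3,1,5) — 22.
Docs=3: (6,4,5,1,2,2,1,5) (6,4,5,1,2,2,1,6) (6,4,5,1,2,3,1,5) (6,4,5,1,2,3,1,6) (6,4,5,1,3,2,1,5) (6,4,5,1,3,2,1,6) (6,4,5,2,2,3,1,5) (6,4,5,2,2,3,1,6) (6,4,5,2,3,2,1,5) (6,4,5,2,3,2,1,6) (6,4,6,1,2,2,1,5) (6,4,6,1,2,3,1,5) (6,4,6,1,3,2,1,5) (6,4,6,2,2,3,1,5) (6,4,6,2,3,2,1,5) (6,5,6,1,2,2,1,5) (6,5,6,1,2,3,1,5) (6,5,6,1,3,2,1,5) (6,5,6,2,2,3,1,5) (6,5,6,2,3,2,1,5) — 20.
Docs=4: (6,5,6,1,2,2,1,5) (6,5,6,1,2,3,1,5) (6,5,6,1,3,2,1,5) (6,5,6,1,3,3,1,5) (6,5,6,2,2,3,1,5) (6,5,6,2,3,2,1,5) (6,5,6,2,3,3,1,5) (6,5,6,3,2,2,1,5) (6,5,6,3,2,3,1,5) (6,5,6,3,3,2,1,5) — 10.
Summing: 22 + 20 + 10 = 52.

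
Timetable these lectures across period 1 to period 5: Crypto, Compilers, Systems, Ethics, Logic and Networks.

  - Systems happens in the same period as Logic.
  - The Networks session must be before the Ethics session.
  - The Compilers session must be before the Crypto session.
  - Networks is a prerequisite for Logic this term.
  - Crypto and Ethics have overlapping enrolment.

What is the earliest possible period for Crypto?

period 2

Precedence pushes Crypto to at least period 2.
Crypto at period 2 is achievable: Crypto=period 2, Networks=period 1, Logic=period 2, Ethics=period 3, Compilers=period 1, Systems=period 2.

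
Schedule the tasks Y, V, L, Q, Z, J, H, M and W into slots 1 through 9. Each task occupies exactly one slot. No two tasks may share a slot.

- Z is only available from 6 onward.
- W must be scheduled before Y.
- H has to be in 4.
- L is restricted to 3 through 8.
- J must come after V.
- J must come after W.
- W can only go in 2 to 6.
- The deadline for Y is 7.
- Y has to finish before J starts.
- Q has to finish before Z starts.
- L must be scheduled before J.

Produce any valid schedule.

W in 2; V in 7; Q in 1; H in 4; M in 9; Z in 6; J in 8; L in 3; Y in 5

Checking: L(3) before J(8); Q(1) before Z(6); W(2) before J(8); W(2) before Y(5); V(7) before J(8); Y(5) before J(8); L=3 in [3,8]; Y=5 in [1,7]; H=4 in [4,4]; W=2 in [2,6]; Z=6 in [6,9]; max 1 per slot (cap 1).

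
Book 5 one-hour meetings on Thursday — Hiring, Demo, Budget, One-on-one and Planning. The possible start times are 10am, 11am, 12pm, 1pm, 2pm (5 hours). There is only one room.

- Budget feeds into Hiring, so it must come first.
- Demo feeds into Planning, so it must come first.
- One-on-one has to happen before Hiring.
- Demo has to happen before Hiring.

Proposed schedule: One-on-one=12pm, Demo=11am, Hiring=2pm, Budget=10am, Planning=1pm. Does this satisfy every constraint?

Yes

Demo feeds into Planning, so it must come first — holds.
Demo has to happen before Hiring — holds.
There is only one room — holds.
One-on-one has to happen before Hiring — holds.
Budget feeds into Hiring, so it must come first — holds.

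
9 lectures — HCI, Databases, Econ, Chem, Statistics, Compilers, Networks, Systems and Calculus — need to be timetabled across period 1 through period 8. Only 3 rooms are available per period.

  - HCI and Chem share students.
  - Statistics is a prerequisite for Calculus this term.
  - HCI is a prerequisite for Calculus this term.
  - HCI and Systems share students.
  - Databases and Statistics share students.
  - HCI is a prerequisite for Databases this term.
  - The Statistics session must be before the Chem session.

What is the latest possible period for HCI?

period 7

Downstream work caps HCI at period 7.
HCI at period 7 is achievable: Chem=period 2, Systems=period 2, Databases=period 8, Compilers=period 1, Calculus=period 8, HCI=period 7, Econ=period 1, Statistics=period 1, Networks=period 2.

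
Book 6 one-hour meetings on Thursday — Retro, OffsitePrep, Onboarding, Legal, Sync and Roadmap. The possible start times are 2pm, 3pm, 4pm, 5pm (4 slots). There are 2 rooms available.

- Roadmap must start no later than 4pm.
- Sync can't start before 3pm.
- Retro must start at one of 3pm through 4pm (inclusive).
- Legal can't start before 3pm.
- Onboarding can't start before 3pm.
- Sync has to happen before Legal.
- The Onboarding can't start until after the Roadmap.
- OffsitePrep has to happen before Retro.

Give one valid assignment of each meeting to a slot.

Sync=4pm, Legal=5pm, Retro=3pm, OffsitePrep=2pm, Roadmap=2pm, Onboarding=3pm

Checking: Sync(4pm) before Legal(5pm); OffsitePrep(2pm) before Retro(3pm); Roadmap(2pm) before Onboarding(3pm); Legal=5pm in [3pm,5pm]; Onboarding=3pm in [3pm,5pm]; Retro=3pm in [3pm,4pm]; Roadmap=2pm in [2pm,4pm]; Sync=4pm in [3pm,5pm]; max 2 per slot (cap 2).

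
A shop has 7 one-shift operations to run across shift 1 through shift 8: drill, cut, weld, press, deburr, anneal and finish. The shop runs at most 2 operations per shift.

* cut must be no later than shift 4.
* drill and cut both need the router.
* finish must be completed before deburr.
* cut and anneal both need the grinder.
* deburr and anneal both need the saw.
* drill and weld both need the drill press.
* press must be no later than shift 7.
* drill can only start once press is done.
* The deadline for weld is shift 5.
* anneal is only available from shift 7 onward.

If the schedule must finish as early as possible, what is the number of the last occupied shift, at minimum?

The precedence chain requires at least 2 distinct shifts.
With at most 2 per shift and 7 operations, at least 4 shifts are needed.
anneal can't be placed before shift 7, so the schedule must run through at least shift 7.
7 works (last occupied shift: shift 7): for example deburr -> shift 3; finish -> shift 2; weld -> shift 1; anneal -> shift 7; cut -> shift 1; drill -> shift 3; press -> shift 2.

7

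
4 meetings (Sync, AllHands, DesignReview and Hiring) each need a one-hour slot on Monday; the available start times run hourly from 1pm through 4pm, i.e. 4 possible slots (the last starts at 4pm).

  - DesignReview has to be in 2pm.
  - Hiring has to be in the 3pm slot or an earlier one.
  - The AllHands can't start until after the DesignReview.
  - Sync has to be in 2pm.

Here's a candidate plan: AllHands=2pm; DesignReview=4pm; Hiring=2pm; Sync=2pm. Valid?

DesignReview has to be in 2pm — violated.
The AllHands can't start until after the DesignReview — violated.
Hiring has to be in the 3pm slot or an earlier one — holds.
Sync has to be in 2pm — holds.

No. The AllHands can't start until after the DesignReview is not satisfied.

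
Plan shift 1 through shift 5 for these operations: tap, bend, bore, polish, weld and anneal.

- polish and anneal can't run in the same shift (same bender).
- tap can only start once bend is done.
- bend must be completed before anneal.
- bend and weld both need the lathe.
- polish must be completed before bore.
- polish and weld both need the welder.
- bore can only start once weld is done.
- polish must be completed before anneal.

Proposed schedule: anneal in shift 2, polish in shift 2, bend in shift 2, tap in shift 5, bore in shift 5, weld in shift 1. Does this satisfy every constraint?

No — it violates: polish and anneal can't run in the same shift (same bender)

bend and weld both need the lathe — holds.
polish must be completed before bore — holds.
polish and weld both need the welder — holds.
tap can only start once bend is done — holds.
bend must be completed before anneal — violated.
polish must be completed before anneal — violated.
polish and anneal can't run in the same shift (same bender) — violated.
bore can only start once weld is done — holds.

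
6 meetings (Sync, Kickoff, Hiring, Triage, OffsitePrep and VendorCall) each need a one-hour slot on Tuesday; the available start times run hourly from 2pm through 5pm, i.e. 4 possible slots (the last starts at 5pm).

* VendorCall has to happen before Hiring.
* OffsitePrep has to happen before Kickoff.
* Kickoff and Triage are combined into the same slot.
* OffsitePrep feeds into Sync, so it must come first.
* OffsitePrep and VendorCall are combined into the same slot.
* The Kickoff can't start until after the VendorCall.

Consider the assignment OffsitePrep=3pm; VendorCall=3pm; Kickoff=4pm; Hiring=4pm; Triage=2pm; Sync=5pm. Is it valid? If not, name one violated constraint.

OffsitePrep has to happen before Kickoff — holds.
OffsitePrep feeds into Sync, so it must come first — holds.
The Kickoff can't start until after the VendorCall — holds.
VendorCall has to happen before Hiring — holds.
Kickoff and Triage are combined into the same slot — violated.
OffsitePrep and VendorCall are combined into the same slot — holds.

Invalid. Kickoff and Triage are combined into the same slot.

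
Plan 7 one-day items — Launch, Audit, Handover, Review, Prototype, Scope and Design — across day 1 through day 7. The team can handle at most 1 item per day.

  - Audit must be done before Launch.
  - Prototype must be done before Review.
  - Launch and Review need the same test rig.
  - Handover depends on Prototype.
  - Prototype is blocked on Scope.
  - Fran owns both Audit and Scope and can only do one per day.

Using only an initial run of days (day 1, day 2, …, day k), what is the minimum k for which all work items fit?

7 days

The precedence chain requires at least 3 distinct days.
With at most 1 per day and 7 work items, at least 7 days are needed.
7 works (last occupied day: day 7): for example Launch=day 4; Audit=day 3; Scope=day 1; Design=day 7; Review=day 6; Handover=day 5; Prototype=day 2.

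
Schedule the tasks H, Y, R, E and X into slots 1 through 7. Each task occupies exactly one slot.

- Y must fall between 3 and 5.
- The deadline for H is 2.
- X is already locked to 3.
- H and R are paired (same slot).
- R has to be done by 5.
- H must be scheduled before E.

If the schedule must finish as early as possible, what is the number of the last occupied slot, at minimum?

3

The precedence chain requires at least 2 distinct slots.
Y can't be placed before 3, so the schedule must run through at least slot 3.
3 works (last occupied slot: 3): for example R -> 1, H -> 1, Y -> 3, E -> 2, X -> 3.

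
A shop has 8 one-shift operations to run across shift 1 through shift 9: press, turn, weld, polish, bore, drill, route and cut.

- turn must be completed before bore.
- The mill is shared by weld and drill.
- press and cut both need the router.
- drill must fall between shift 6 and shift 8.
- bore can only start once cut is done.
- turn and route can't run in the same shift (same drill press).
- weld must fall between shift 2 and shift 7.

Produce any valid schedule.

turn in shift 1, cut in shift 1, press in shift 2, weld in shift 2, bore in shift 2, polish in shift 1, route in shift 2, drill in shift 6

Checking: cut(shift 1) before bore(shift 2); turn(shift 1) before bore(shift 2); turn(shift 1) != route(shift 2); weld(shift 2) != drill(shift 6); press(shift 2) != cut(shift 1); drill=shift 6 in [shift 6,shift 8]; weld=shift 2 in [shift 2,shift 7].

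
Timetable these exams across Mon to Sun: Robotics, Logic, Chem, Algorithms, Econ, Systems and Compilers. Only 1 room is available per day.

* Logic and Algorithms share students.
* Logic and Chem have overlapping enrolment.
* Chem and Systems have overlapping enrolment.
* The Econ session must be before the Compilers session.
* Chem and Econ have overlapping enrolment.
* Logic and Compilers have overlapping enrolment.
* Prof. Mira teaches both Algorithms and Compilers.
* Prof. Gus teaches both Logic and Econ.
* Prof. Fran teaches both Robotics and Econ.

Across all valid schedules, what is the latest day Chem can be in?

Sun

Chem at Sun is achievable: Compilers -> Tue, Logic -> Thu, Econ -> Mon, Algorithms -> Fri, Chem -> Sun, Robotics -> Wed, Systems -> Sat.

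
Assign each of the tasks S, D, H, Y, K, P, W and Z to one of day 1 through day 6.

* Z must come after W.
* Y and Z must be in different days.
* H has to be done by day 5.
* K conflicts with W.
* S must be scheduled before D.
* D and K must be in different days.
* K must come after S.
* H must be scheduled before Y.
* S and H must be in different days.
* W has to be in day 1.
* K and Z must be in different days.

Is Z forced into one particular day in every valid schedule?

No

Z can be day 2 (e.g. W -> day 1; K -> day 4; Y -> day 3; S -> day 2; Z -> day 2; D -> day 3; P -> day 1; H -> day 1) or day 3 (e.g. D -> day 3, W -> day 1, K -> day 4, Z -> day 3, S -> day 2, P -> day 1, H -> day 1, Y -> day 2).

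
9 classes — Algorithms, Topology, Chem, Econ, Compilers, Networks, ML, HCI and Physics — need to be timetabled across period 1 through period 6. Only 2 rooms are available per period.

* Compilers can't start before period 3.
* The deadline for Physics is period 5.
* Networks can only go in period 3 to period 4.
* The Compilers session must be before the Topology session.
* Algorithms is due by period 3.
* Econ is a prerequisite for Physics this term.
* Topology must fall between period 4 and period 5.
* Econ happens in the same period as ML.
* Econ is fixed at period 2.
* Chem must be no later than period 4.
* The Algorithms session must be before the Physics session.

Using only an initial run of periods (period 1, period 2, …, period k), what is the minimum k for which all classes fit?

5

The precedence chain requires at least 2 distinct periods.
With at most 2 per period and 9 classes, at least 5 periods are needed.
Topology can't be placed before period 4, so the schedule must run through at least period 4.
5 works (last occupied period: period 5): for example Physics -> period 4; Chem -> period 1; ML -> period 2; Topology -> period 4; Algorithms -> period 1; HCI -> period 5; Compilers -> period 3; Networks -> period 3; Econ -> period 2.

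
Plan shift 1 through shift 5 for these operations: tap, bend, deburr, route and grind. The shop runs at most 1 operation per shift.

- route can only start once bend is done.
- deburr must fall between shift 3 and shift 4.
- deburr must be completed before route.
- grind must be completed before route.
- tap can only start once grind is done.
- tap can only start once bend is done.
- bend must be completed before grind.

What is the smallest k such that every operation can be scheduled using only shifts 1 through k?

5 shifts

The precedence chain requires at least 3 distinct shifts.
With at most 1 per shift and 5 operations, at least 5 shifts are needed.
Propagating the time windows through the other constraints, route can't land before shift 4, so the schedule must run through at least shift 4.
5 works (last occupied shift: shift 5): for example tap in shift 5; bend in shift 1; deburr in shift 3; route in shift 4; grind in shift 2.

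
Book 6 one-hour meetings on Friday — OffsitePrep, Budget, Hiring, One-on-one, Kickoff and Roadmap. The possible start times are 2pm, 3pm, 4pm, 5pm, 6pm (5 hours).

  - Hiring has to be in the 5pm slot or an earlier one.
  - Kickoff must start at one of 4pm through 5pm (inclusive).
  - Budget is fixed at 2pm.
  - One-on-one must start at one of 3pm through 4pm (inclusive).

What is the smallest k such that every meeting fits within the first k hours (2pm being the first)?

Kickoff can't be placed before 4pm — that is hour 3 counting from 2pm — so the schedule must run through at least 3 hours.
3 works (last occupied hour: 4pm): for example OffsitePrep in 2pm, Hiring in 2pm, Roadmap in 2pm, One-on-one in 3pm, Budget in 2pm, Kickoff in 4pm.

3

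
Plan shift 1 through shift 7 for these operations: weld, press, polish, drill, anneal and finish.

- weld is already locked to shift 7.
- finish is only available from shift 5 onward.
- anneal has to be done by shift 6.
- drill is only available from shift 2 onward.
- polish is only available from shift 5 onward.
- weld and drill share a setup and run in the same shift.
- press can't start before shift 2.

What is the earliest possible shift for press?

shift 2

Press is available from shift 2.
press at shift 2 is achievable: weld=shift 7; finish=shift 5; drill=shift 7; polish=shift 5; press=shift 2; anneal=shift 1.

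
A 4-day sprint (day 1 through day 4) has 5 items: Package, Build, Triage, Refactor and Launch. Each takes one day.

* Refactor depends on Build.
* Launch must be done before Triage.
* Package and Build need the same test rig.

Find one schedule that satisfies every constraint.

Build -> day 1, Triage -> day 2, Package -> day 2, Refactor -> day 2, Launch -> day 1

Checking: Launch(day 1) before Triage(day 2); Build(day 1) before Refactor(day 2); Package(day 2) != Build(day 1).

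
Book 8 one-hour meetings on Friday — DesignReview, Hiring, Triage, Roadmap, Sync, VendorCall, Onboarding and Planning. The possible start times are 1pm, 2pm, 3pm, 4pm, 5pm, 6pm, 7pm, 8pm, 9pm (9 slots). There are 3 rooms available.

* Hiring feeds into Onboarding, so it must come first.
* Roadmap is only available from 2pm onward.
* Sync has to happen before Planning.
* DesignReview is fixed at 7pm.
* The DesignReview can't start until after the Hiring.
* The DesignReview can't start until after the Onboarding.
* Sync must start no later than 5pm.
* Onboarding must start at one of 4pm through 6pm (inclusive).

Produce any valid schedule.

Onboarding=4pm; VendorCall=2pm; Roadmap=2pm; Planning=2pm; DesignReview=7pm; Hiring=1pm; Triage=1pm; Sync=1pm

Checking: Onboarding(4pm) before DesignReview(7pm); Sync(1pm) before Planning(2pm); Hiring(1pm) before DesignReview(7pm); Hiring(1pm) before Onboarding(4pm); Onboarding=4pm in [4pm,6pm]; DesignReview=7pm in [7pm,7pm]; Sync=1pm in [1pm,5pm]; Roadmap=2pm in [2pm,9pm]; max 3 per slot (cap 3).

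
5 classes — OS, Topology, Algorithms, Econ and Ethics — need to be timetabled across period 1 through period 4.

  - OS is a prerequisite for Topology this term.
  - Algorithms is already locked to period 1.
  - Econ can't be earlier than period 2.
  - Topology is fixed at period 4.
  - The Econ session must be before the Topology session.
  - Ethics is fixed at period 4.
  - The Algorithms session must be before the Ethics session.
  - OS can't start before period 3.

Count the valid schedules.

Enumerating: Ethics -> period 4, OS -> period 3, Algorithms -> period 1, Topology -> period 4, Econ -> period 2 | Topology=period 4, Ethics=period 4, Econ=period 3, Algorithms=period 1, OS=period 3.

2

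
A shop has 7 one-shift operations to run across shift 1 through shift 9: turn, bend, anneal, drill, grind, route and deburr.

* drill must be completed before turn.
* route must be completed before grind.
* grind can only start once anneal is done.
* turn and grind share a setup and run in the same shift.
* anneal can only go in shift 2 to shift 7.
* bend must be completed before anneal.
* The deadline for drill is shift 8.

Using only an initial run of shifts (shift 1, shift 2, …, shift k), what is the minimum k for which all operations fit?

The precedence chain requires at least 3 distinct shifts.
3 works (last occupied shift: shift 3): for example anneal -> shift 2, drill -> shift 1, turn -> shift 3, deburr -> shift 1, route -> shift 1, bend -> shift 1, grind -> shift 3.

3 shifts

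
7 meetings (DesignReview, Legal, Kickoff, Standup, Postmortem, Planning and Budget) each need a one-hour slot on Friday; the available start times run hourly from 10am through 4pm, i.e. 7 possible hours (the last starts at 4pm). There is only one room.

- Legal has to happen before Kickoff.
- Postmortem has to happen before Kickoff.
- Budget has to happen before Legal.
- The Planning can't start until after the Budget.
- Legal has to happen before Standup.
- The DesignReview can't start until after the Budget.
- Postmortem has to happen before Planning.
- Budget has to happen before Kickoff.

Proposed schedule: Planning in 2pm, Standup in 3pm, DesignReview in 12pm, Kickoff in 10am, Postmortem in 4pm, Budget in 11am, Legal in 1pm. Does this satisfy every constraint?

No — it violates: Postmortem has to happen before Kickoff

Budget has to happen before Legal — holds.
The DesignReview can't start until after the Budget — holds.
Postmortem has to happen before Planning — violated.
Legal has to happen before Kickoff — violated.
The Planning can't start until after the Budget — holds.
Budget has to happen before Kickoff — violated.
There is only one room — holds.
Legal has to happen before Standup — holds.
Postmortem has to happen before Kickoff — violated.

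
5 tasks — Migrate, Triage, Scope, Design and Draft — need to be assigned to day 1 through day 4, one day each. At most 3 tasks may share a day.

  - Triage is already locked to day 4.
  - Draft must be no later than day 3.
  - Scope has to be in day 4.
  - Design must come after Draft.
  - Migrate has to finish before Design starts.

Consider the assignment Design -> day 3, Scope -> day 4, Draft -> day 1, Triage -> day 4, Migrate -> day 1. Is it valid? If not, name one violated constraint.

Yes, all constraints hold

Triage is already locked to day 4 — holds.
Design must come after Draft — holds.
Scope has to be in day 4 — holds.
At most 3 tasks may share a day — holds.
Migrate has to finish before Design starts — holds.
Draft must be no later than day 3 — holds.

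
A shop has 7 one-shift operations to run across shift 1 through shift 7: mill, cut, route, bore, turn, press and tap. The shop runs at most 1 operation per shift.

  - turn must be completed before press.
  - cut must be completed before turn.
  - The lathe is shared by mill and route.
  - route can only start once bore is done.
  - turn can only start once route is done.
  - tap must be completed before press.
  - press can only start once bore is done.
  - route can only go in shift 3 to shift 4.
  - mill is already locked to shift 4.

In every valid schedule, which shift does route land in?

route's window is shift 3–shift 4.
mill is fixed at shift 4, and route can't share a shift with mill.
So route must be shift 3.

shift 3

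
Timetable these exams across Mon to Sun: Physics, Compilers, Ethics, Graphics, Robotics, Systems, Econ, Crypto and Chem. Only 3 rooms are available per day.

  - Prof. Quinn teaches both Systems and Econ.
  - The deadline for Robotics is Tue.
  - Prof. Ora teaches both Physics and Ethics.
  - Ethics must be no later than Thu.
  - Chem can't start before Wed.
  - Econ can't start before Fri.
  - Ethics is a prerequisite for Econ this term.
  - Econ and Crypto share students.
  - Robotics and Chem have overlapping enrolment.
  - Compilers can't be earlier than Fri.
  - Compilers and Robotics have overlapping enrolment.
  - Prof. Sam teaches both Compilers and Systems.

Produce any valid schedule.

Robotics -> Mon, Crypto -> Tue, Ethics -> Mon, Graphics -> Mon, Compilers -> Fri, Systems -> Tue, Physics -> Tue, Econ -> Fri, Chem -> Wed

Checking: Ethics(Mon) before Econ(Fri); Robotics(Mon) != Chem(Wed); Econ(Fri) != Crypto(Tue); Compilers(Fri) != Systems(Tue); Compilers(Fri) != Robotics(Mon); Physics(Tue) != Ethics(Mon); Systems(Tue) != Econ(Fri); Robotics=Mon in [Mon,Tue]; Ethics=Mon in [Mon,Thu]; Compilers=Fri in [Fri,Sun]; Chem=Wed in [Wed,Sun]; Econ=Fri in [Fri,Sun]; max 3 per day (cap 3).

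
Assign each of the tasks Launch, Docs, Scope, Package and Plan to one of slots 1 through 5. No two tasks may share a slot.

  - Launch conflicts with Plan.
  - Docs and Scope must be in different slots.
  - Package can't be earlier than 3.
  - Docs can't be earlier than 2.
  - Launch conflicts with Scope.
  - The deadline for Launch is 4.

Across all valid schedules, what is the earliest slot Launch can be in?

1

Launch's own window allows nothing later than 4.
Launch at 1 is achievable: Plan in 5, Docs in 2, Launch in 1, Package in 3, Scope in 4.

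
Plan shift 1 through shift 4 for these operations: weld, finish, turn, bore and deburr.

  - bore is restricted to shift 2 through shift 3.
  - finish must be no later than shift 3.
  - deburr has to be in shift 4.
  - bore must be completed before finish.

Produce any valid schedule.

bore in shift 2, weld in shift 1, turn in shift 1, finish in shift 3, deburr in shift 4

Checking: bore(shift 2) before finish(shift 3); deburr=shift 4 in [shift 4,shift 4]; finish=shift 3 in [shift 1,shift 3]; bore=shift 2 in [shift 2,shift 3].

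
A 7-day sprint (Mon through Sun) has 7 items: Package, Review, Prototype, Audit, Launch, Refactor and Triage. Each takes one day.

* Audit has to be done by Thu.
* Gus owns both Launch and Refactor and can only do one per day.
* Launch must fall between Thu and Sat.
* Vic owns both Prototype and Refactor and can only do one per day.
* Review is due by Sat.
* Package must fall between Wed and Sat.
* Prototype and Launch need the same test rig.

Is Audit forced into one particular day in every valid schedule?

Audit can be Mon (e.g. Audit in Mon; Package in Wed; Refactor in Tue; Triage in Mon; Review in Mon; Launch in Thu; Prototype in Mon) or Tue (e.g. Launch=Thu; Refactor=Tue; Prototype=Mon; Package=Wed; Triage=Mon; Audit=Tue; Review=Mon).

No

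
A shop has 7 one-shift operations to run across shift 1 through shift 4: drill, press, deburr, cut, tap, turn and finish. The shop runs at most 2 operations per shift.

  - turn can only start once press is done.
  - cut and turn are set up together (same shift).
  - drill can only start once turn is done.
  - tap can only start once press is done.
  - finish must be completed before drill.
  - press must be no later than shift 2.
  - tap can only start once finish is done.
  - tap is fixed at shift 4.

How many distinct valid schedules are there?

11

Splitting on drill: it can be shift 3 (2), shift 4 (9). Listing each branch's schedules as (press, deburr, cut, tap, turn, finish) by shift number:
drill=shift 3: (1,3,2,4,2,1) (1,4,2,4,2,1) — 2.
drill=shift 4: (1,1,2,4,2,3) (1,1,3,4,3,2) (1,2,3,4,3,1) (1,2,3,4,3,2) (1,3,2,4,2,1) (1,3,2,4,2,3) (2,1,3,4,3,1) (2,1,3,4,3,2) (2,2,3,4,3,1) — 9.
Summing: 2 + 9 = 11.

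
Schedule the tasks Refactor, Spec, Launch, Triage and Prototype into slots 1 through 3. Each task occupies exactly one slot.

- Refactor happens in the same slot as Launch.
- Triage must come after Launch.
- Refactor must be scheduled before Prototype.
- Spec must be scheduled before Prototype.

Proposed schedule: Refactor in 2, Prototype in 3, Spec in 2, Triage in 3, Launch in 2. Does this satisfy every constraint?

Valid

Refactor happens in the same slot as Launch — holds.
Refactor must be scheduled before Prototype — holds.
Triage must come after Launch — holds.
Spec must be scheduled before Prototype — holds.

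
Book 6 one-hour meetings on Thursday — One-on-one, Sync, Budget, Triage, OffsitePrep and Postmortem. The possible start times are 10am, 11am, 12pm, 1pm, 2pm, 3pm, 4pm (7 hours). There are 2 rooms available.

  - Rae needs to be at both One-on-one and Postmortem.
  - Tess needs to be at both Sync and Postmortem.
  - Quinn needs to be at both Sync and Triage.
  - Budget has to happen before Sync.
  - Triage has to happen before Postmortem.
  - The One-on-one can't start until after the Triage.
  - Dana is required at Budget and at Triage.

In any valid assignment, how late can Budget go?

3pm

Downstream work caps Budget at 3pm.
Budget at 3pm is achievable: One-on-one=11am, Postmortem=12pm, Budget=3pm, OffsitePrep=10am, Sync=4pm, Triage=10am.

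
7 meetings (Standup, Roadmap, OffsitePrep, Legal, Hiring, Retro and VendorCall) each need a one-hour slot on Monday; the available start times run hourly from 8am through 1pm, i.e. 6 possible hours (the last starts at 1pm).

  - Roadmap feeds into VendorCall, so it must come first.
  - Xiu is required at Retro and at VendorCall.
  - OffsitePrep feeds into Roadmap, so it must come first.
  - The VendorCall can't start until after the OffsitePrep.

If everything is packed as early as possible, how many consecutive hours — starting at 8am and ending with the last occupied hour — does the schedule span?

3

The precedence chain requires at least 3 distinct hours.
3 works (last occupied hour: 10am): for example Retro -> 8am, Standup -> 8am, Legal -> 8am, OffsitePrep -> 8am, VendorCall -> 10am, Roadmap -> 9am, Hiring -> 8am.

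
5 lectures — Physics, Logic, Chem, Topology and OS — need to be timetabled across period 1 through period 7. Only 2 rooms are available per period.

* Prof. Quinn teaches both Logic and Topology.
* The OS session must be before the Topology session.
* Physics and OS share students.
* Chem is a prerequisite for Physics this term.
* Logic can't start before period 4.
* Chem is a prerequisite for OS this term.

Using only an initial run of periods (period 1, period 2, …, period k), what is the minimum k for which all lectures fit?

4 periods

The precedence chain requires at least 3 distinct periods.
With at most 2 per period and 5 lectures, at least 3 periods are needed.
Logic can't be placed before period 4, so the schedule must run through at least period 4.
4 works (last occupied period: period 4): for example Chem=period 1; Logic=period 4; Topology=period 3; Physics=period 3; OS=period 2.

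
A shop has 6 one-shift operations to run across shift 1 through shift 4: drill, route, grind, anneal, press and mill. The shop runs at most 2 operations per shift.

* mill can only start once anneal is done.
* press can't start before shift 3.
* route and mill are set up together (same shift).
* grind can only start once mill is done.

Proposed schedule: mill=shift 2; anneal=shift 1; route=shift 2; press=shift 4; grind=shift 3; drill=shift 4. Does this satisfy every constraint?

press can't start before shift 3 — holds.
mill can only start once anneal is done — holds.
The shop runs at most 2 operations per shift — holds.
route and mill are set up together (same shift) — holds.
grind can only start once mill is done — holds.

Valid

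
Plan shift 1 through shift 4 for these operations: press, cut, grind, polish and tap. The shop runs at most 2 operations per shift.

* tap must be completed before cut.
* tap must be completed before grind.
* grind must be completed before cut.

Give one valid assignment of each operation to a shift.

polish=shift 2, press=shift 1, cut=shift 3, grind=shift 2, tap=shift 1

Checking: tap(shift 1) before cut(shift 3); grind(shift 2) before cut(shift 3); tap(shift 1) before grind(shift 2); max 2 per shift (cap 2).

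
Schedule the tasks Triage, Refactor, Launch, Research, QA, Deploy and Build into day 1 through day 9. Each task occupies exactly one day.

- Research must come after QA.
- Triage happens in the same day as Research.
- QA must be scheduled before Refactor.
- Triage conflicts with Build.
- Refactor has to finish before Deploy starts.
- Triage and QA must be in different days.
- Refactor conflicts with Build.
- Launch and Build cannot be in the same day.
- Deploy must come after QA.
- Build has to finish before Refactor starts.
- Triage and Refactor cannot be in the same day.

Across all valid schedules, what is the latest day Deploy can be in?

Precedence pushes Deploy to at least day 3.
Deploy at day 9 is achievable: Research in day 3, Deploy in day 9, Triage in day 3, Launch in day 2, Refactor in day 2, QA in day 1, Build in day 1.

day 9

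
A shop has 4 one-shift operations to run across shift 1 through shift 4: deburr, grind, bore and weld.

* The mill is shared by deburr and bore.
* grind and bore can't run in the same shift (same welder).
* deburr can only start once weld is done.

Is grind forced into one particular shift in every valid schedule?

No

grind can be shift 1 (e.g. deburr=shift 2; bore=shift 3; grind=shift 1; weld=shift 1) or shift 2 (e.g. weld=shift 1, bore=shift 1, deburr=shift 2, grind=shift 2).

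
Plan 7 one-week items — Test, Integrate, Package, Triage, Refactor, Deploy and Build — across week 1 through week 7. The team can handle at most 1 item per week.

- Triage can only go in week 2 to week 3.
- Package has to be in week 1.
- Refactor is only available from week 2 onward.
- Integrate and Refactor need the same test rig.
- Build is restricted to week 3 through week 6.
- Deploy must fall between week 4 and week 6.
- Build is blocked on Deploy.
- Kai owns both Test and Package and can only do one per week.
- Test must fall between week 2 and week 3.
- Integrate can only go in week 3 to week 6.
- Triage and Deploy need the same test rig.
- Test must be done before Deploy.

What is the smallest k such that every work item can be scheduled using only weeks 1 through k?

The precedence chain requires at least 3 distinct weeks.
With at most 1 per week and 7 work items, at least 7 weeks are needed.
Propagating the time windows through the other constraints, Build can't land before week 5, so the schedule must run through at least week 5.
7 works (last occupied week: week 7): for example Package -> week 1, Triage -> week 3, Refactor -> week 7, Integrate -> week 6, Deploy -> week 4, Build -> week 5, Test -> week 2.

7 weeks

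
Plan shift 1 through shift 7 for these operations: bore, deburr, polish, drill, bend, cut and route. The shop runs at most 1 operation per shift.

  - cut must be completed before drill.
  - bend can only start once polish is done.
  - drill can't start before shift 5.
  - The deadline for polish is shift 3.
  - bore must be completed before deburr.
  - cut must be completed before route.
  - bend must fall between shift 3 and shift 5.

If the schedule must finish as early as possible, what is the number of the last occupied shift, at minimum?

The precedence chain requires at least 2 distinct shifts.
With at most 1 per shift and 7 operations, at least 7 shifts are needed.
drill can't be placed before shift 5, so the schedule must run through at least shift 5.
7 works (last occupied shift: shift 7): for example polish=shift 1, bore=shift 4, deburr=shift 6, bend=shift 3, cut=shift 2, drill=shift 5, route=shift 7.

7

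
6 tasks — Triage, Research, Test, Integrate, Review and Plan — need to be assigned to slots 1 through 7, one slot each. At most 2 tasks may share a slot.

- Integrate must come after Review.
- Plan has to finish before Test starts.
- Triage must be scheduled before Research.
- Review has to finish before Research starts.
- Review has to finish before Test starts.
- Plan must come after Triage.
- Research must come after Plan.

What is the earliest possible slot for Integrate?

2

Precedence pushes Integrate to at least 2.
Integrate at 2 is achievable: Triage in 1; Review in 1; Integrate in 2; Plan in 2; Test in 3; Research in 3.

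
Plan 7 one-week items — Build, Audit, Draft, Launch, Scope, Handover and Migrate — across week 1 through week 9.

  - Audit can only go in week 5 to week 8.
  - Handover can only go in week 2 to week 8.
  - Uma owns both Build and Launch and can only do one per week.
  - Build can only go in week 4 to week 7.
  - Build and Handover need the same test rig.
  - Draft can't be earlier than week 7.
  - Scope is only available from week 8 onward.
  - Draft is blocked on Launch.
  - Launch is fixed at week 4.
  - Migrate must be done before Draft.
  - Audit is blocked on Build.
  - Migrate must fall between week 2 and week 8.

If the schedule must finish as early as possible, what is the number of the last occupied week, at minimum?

week 8

The precedence chain requires at least 2 distinct weeks.
Scope can't be placed before week 8, so the schedule must run through at least week 8.
8 works (last occupied week: week 8): for example Scope in week 8; Draft in week 7; Build in week 5; Handover in week 2; Migrate in week 2; Launch in week 4; Audit in week 6.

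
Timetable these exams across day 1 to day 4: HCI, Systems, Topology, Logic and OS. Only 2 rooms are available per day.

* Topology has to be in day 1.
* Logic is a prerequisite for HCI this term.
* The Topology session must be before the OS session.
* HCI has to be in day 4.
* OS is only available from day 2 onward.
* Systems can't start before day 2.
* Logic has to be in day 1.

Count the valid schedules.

Splitting on Systems: it can be day 2 (3), day 3 (3), day 4 (2). Listing each branch's schedules as (HCI, Topology, Logic, OS) by day number:
Systems=day 2: (4,1,1,2) (4,1,1,3) (4,1,1,4) — 3.
Systems=day 3: (4,1,1,2) (4,1,1,3) (4,1,1,4) — 3.
Systems=day 4: (4,1,1,2) (4,1,1,3) — 2.
Summing: 3 + 3 + 2 = 8.

8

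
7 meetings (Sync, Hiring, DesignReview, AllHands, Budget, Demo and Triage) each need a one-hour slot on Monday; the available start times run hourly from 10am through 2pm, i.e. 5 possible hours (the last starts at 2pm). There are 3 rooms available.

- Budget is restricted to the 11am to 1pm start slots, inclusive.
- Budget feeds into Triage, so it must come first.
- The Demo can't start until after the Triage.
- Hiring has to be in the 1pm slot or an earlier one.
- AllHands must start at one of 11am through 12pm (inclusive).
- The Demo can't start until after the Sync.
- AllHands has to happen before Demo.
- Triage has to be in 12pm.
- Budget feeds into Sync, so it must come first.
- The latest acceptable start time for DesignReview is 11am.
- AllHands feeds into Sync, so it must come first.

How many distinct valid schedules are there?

Splitting on Sync: it can be 12pm (14), 1pm (15). Listing each branch's schedules as (Hiring, DesignReview, AllHands, Budget, Demo, Triage):
Sync=12pm: (10am,10am,11am,11am,1pm,12pm) (10am,10am,11am,11am,2pm,12pm) (10am,11am,11am,11am,1pm,12pm) (10am,11am,11am,11am,2pm,12pm) (11am,10am,11am,11am,1pm,12pm) (11am,10am,11am,11am,2pm,12pm) (12pm,10am,11am,11am,1pm,12pm) (12pm,10am,11am,11am,2pm,12pm) (12pm,11am,11am,11am,1pm,12pm) (12pm,11am,11am,11am,2pm,12pm) (1pm,10am,11am,11am,1pm,12pm) (1pm,10am,11am,11am,2pm,12pm) (1pm,11am,11am,11am,1pm,12pm) (1pm,11am,11am,11am,2pm,12pm) — 14.
Sync=1pm: (10am,10am,11am,11am,2pm,12pm) (10am,10am,12pm,11am,2pm,12pm) (10am,11am,11am,11am,2pm,12pm) (10am,11am,12pm,11am,2pm,12pm) (11am,10am,11am,11am,2pm,12pm) (11am,10am,12pm,11am,2pm,12pm) (11am,11am,12pm,11am,2pm,12pm) (12pm,10am,11am,11am,2pm,12pm) (12pm,10am,12pm,11am,2pm,12pm) (12pm,11am,11am,11am,2pm,12pm) (12pm,11am,12pm,11am,2pm,12pm) (1pm,10am,11am,11am,2pm,12pm) (1pm,10am,12pm,11am,2pm,12pm) (1pm,11am,11am,11am,2pm,12pm) (1pm,11am,12pm,11am,2pm,12pm) — 15.
Summing: 14 + 15 = 29.

29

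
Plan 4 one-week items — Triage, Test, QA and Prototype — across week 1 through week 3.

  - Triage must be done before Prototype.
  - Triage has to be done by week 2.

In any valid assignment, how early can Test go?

Test at week 1 is achievable: Prototype -> week 2, Triage -> week 1, QA -> week 1, Test -> week 1.

week 1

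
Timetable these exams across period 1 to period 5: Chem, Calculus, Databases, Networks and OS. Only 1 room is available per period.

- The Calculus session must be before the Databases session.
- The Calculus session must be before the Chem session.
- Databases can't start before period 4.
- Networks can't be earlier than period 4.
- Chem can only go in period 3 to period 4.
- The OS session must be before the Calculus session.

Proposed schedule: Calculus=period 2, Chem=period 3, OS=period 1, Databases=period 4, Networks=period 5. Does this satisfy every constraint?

Valid

Databases can't start before period 4 — holds.
The Calculus session must be before the Chem session — holds.
The Calculus session must be before the Databases session — holds.
Networks can't be earlier than period 4 — holds.
Only 1 room is available per period — holds.
Chem can only go in period 3 to period 4 — holds.
The OS session must be before the Calculus session — holds.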